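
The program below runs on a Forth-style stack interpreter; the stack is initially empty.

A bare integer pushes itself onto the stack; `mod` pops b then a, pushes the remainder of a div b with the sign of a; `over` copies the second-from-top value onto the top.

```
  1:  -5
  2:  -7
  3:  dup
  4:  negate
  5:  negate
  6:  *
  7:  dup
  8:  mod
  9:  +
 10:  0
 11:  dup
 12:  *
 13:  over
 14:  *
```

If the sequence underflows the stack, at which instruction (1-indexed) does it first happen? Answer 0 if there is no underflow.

0

-5      -5
-7      -5 -7
dup     -5 -7 -7
negate  -5 -7 7
negate  -5 -7 -7
*       -5 49
dup     -5 49 49
mod     -5 0
+       -5
0       -5 0
dup     -5 0 0
*       -5 0
over    -5 0 -5
*       -5 0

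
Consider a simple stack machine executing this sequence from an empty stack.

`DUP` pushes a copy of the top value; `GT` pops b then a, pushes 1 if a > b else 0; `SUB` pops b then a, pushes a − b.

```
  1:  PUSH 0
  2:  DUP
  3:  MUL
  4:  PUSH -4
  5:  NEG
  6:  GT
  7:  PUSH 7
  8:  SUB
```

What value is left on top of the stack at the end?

PUSH 0  : [0]
DUP     : [0, 0]
MUL     : [0]
PUSH -4 : [0, -4]
NEG     : [0, 4]
GT      : [0]
PUSH 7  : [0, 7]
SUB     : [-7]

-7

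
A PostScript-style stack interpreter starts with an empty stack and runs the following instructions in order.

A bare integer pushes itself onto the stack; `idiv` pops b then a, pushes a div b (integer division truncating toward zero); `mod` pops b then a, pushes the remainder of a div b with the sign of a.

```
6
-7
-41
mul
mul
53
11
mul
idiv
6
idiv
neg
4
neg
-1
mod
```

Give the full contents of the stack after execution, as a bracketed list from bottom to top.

6    -> 6
-7   -> 6 -7
-41  -> 6 -7 -41
mul  -> 6 287
mul  -> 1722
53   -> 1722 53
11   -> 1722 53 11
mul  -> 1722 583
idiv -> 2
6    -> 2 6
idiv -> 0
neg  -> 0
4    -> 0 4
neg  -> 0 -4
-1   -> 0 -4 -1
mod  -> 0 0

[0, 0]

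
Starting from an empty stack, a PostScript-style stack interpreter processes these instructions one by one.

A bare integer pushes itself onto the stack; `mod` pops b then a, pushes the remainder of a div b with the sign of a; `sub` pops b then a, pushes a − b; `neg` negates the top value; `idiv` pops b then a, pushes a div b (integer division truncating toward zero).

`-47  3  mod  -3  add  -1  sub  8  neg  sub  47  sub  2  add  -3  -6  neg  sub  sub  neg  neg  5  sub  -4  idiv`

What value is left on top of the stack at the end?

-47  -> [-47]
3    -> [-47, 3]
mod  -> [-2]
-3   -> [-2, -3]
add  -> [-5]
-1   -> [-5, -1]
sub  -> [-4]
8    -> [-4, 8]
neg  -> [-4, -8]
sub  -> [4]
47   -> [4, 47]
sub  -> [-43]
2    -> [-43, 2]
add  -> [-41]
-3   -> [-41, -3]
-6   -> [-41, -3, -6]
neg  -> [-41, -3, 6]
sub  -> [-41, -9]
sub  -> [-32]
neg  -> [32]
neg  -> [-32]
5    -> [-32, 5]
sub  -> [-37]
-4   -> [-37, -4]
idiv -> [9]

9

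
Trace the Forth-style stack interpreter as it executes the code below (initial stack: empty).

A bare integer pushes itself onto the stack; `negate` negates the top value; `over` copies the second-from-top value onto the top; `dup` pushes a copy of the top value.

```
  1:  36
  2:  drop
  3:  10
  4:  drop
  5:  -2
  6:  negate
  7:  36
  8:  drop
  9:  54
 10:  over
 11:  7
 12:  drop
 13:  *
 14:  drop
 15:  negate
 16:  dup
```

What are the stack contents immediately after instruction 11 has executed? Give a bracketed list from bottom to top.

[2, 54, 2, 7]

36     -> [36]
drop   -> []
10     -> [10]
drop   -> []
-2     -> [-2]
negate -> [2]
36     -> [2, 36]
drop   -> [2]
54     -> [2, 54]
over   -> [2, 54, 2]
7      -> [2, 54, 2, 7]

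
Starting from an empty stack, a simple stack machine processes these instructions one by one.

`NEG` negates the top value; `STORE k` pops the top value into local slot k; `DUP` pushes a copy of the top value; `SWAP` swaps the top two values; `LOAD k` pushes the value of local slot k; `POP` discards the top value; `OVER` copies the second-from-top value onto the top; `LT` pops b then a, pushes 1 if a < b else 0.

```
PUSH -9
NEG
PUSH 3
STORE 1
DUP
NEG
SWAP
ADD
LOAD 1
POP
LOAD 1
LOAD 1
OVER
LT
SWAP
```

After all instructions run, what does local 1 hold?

3

PUSH -9 → -9
NEG     → 9
PUSH 3  → 9 3
STORE 1 → 9
DUP     → 9 9
NEG     → 9 -9
SWAP    → -9 9
ADD     → 0
LOAD 1  → 0 3
POP     → 0
LOAD 1  → 0 3
LOAD 1  → 0 3 3
OVER    → 0 3 3 3
LT      → 0 3 0
SWAP    → 0 0 3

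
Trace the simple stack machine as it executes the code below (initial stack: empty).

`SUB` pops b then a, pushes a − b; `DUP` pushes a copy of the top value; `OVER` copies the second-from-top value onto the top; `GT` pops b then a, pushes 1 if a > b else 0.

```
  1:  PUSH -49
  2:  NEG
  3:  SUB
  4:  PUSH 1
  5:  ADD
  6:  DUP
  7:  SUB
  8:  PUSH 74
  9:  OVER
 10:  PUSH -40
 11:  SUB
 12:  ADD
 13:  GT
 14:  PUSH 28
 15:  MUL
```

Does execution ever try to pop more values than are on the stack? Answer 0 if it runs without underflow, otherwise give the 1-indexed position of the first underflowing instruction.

PUSH -49 : [-49]
NEG      : [49]
SUB  — needs 2 operands, stack has 1 → underflow

3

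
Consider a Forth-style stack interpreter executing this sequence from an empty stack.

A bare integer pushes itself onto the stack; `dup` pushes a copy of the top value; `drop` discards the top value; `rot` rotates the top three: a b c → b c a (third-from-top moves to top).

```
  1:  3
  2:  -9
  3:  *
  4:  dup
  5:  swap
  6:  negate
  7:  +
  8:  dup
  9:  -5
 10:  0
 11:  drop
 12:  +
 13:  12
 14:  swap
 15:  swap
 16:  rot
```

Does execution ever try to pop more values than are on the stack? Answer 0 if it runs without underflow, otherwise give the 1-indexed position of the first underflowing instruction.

0

3      : [3]
-9     : [3, -9]
*      : [-27]
dup    : [-27, -27]
swap   : [-27, -27]
negate : [-27, 27]
+      : [0]
dup    : [0, 0]
-5     : [0, 0, -5]
0      : [0, 0, -5, 0]
drop   : [0, 0, -5]
+      : [0, -5]
12     : [0, -5, 12]
swap   : [0, 12, -5]
swap   : [0, -5, 12]
rot    : [-5, 12, 0]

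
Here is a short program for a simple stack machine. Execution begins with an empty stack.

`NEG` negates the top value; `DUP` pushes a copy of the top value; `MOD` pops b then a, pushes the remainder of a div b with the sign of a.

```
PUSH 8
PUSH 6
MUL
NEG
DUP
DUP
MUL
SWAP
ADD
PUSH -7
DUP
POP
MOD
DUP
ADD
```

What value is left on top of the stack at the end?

PUSH 8  : [8]
PUSH 6  : [8, 6]
MUL     : [48]
NEG     : [-48]
DUP     : [-48, -48]
DUP     : [-48, -48, -48]
MUL     : [-48, 2304]
SWAP    : [2304, -48]
ADD     : [2256]
PUSH -7 : [2256, -7]
DUP     : [2256, -7, -7]
POP     : [2256, -7]
MOD     : [2]
DUP     : [2, 2]
ADD     : [4]

4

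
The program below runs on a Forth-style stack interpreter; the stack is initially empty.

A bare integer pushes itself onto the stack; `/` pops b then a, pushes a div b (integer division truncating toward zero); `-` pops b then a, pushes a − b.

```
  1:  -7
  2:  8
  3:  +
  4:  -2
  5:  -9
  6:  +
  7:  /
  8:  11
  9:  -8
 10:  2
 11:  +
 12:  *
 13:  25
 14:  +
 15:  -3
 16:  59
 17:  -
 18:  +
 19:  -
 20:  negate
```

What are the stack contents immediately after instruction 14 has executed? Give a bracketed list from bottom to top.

[0, -41]

-7 : [-7]
8  : [-7, 8]
+  : [1]
-2 : [1, -2]
-9 : [1, -2, -9]
+  : [1, -11]
/  : [0]
11 : [0, 11]
-8 : [0, 11, -8]
2  : [0, 11, -8, 2]
+  : [0, 11, -6]
*  : [0, -66]
25 : [0, -66, 25]
+  : [0, -41]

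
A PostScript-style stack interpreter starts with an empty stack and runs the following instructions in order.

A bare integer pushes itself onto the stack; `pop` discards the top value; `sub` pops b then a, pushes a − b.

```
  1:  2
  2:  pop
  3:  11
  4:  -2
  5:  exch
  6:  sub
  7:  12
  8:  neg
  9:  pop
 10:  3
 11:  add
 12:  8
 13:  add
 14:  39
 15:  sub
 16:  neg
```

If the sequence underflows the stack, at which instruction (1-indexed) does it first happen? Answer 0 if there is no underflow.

0

2    → 2
pop  → (empty)
11   → 11
-2   → 11 -2
exch → -2 11
sub  → -13
12   → -13 12
neg  → -13 -12
pop  → -13
3    → -13 3
add  → -10
8    → -10 8
add  → -2
39   → -2 39
sub  → -41
neg  → 41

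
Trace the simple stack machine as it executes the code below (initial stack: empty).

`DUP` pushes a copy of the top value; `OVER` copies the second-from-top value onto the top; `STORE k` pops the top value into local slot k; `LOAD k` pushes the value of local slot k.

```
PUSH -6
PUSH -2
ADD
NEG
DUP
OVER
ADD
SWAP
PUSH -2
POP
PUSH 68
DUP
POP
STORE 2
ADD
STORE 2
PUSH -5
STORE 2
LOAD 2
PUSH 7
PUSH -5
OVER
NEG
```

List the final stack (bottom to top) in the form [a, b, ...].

[-5, 7, -5, -7]

PUSH -6  -6
PUSH -2  -6 -2
ADD      -8
NEG      8
DUP      8 8
OVER     8 8 8
ADD      8 16
SWAP     16 8
PUSH -2  16 8 -2
POP      16 8
PUSH 68  16 8 68
DUP      16 8 68 68
POP      16 8 68
STORE 2  16 8
ADD      24
STORE 2  (empty)
PUSH -5  -5
STORE 2  (empty)
LOAD 2   -5
PUSH 7   -5 7
PUSH -5  -5 7 -5
OVER     -5 7 -5 7
NEG      -5 7 -5 -7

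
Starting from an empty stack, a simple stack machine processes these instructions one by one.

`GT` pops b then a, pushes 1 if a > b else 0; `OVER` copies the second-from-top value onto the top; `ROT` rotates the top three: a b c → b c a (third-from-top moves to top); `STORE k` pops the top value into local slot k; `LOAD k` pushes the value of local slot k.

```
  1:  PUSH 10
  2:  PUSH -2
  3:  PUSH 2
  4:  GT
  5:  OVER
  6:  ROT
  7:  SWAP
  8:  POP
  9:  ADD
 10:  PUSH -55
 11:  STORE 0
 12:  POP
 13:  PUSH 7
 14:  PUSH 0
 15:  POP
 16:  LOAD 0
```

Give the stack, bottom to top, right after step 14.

[7, 0]

PUSH 10  → 10
PUSH -2  → 10 -2
PUSH 2   → 10 -2 2
GT       → 10 0
OVER     → 10 0 10
ROT      → 0 10 10
SWAP     → 0 10 10
POP      → 0 10
ADD      → 10
PUSH -55 → 10 -55
STORE 0  → 10
POP      → (empty)
PUSH 7   → 7
PUSH 0   → 7 0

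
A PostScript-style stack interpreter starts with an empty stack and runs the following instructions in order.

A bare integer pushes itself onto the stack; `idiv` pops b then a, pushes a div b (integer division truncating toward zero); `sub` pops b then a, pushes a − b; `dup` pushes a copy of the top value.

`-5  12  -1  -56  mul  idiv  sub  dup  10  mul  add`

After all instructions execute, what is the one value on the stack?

-55

-5    -5
12    -5 12
-1    -5 12 -1
-56   -5 12 -1 -56
mul   -5 12 56
idiv  -5 0
sub   -5
dup   -5 -5
10    -5 -5 10
mul   -5 -50
add   -55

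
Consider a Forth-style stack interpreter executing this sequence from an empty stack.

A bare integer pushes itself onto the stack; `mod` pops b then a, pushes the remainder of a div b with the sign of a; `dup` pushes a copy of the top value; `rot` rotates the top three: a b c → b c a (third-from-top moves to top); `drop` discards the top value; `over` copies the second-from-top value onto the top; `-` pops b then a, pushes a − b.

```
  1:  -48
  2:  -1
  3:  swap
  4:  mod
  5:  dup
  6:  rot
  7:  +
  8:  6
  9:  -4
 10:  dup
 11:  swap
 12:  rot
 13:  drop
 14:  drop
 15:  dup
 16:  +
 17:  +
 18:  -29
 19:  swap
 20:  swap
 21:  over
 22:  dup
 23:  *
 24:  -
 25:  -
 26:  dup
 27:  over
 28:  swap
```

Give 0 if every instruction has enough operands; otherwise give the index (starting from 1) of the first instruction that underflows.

-48  → [-48]
-1   → [-48, -1]
swap → [-1, -48]
mod  → [-1]
dup  → [-1, -1]
rot  — needs 3 operands, stack has 2 → underflow

6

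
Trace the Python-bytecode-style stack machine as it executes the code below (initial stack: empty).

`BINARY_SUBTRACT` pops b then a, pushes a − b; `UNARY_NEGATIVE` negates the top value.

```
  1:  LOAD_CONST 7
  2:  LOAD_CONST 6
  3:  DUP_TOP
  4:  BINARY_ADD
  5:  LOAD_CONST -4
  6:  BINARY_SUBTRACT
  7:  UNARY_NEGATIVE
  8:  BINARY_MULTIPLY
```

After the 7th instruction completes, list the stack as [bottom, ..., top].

LOAD_CONST 7    -> [7]
LOAD_CONST 6    -> [7, 6]
DUP_TOP         -> [7, 6, 6]
BINARY_ADD      -> [7, 12]
LOAD_CONST -4   -> [7, 12, -4]
BINARY_SUBTRACT -> [7, 16]
UNARY_NEGATIVE  -> [7, -16]

[7, -16]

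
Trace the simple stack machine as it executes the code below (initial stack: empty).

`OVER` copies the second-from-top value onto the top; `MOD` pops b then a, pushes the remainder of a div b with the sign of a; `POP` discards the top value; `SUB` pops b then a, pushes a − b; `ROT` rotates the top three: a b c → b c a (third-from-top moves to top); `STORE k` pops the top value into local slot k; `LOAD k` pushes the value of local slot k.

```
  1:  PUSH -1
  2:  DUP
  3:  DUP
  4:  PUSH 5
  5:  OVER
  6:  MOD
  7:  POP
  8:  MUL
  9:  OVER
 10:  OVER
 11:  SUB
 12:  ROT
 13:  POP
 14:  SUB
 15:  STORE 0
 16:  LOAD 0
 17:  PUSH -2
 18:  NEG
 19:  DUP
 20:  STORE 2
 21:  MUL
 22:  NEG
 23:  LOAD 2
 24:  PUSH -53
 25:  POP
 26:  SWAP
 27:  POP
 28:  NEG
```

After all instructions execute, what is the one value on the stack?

PUSH -1  : [-1]
DUP      : [-1, -1]
DUP      : [-1, -1, -1]
PUSH 5   : [-1, -1, -1, 5]
OVER     : [-1, -1, -1, 5, -1]
MOD      : [-1, -1, -1, 0]
POP      : [-1, -1, -1]
MUL      : [-1, 1]
OVER     : [-1, 1, -1]
OVER     : [-1, 1, -1, 1]
SUB      : [-1, 1, -2]
ROT      : [1, -2, -1]
POP      : [1, -2]
SUB      : [3]
STORE 0  : []
LOAD 0   : [3]
PUSH -2  : [3, -2]
NEG      : [3, 2]
DUP      : [3, 2, 2]
STORE 2  : [3, 2]
MUL      : [6]
NEG      : [-6]
LOAD 2   : [-6, 2]
PUSH -53 : [-6, 2, -53]
POP      : [-6, 2]
SWAP     : [2, -6]
POP      : [2]
NEG      : [-2]

-2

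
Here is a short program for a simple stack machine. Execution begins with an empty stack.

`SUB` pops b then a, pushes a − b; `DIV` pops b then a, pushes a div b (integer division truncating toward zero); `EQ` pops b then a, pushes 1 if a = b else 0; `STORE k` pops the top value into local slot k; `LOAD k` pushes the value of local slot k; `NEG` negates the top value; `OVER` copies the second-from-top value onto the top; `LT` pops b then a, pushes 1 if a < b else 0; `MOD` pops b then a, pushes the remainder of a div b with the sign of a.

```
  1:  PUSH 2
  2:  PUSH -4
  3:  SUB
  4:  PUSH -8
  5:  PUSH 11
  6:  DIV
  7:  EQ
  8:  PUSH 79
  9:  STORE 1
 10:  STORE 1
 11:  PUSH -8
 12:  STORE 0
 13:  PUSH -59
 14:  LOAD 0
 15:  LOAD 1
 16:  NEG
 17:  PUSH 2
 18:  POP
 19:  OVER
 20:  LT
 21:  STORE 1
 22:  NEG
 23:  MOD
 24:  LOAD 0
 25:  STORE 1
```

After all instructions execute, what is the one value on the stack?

-3

PUSH 2   -> 2
PUSH -4  -> 2 -4
SUB      -> 6
PUSH -8  -> 6 -8
PUSH 11  -> 6 -8 11
DIV      -> 6 0
EQ       -> 0
PUSH 79  -> 0 79
STORE 1  -> 0
STORE 1  -> (empty)
PUSH -8  -> -8
STORE 0  -> (empty)
PUSH -59 -> -59
LOAD 0   -> -59 -8
LOAD 1   -> -59 -8 0
NEG      -> -59 -8 0
PUSH 2   -> -59 -8 0 2
POP      -> -59 -8 0
OVER     -> -59 -8 0 -8
LT       -> -59 -8 0
STORE 1  -> -59 -8
NEG      -> -59 8
MOD      -> -3
LOAD 0   -> -3 -8
STORE 1  -> -3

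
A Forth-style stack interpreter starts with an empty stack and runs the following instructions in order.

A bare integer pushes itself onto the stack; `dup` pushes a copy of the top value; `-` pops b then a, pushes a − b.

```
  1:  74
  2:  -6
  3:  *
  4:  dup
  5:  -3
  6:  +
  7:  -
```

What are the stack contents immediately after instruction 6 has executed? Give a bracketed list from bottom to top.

[-444, -447]

74  -> 74
-6  -> 74 -6
*   -> -444
dup -> -444 -444
-3  -> -444 -444 -3
+   -> -444 -447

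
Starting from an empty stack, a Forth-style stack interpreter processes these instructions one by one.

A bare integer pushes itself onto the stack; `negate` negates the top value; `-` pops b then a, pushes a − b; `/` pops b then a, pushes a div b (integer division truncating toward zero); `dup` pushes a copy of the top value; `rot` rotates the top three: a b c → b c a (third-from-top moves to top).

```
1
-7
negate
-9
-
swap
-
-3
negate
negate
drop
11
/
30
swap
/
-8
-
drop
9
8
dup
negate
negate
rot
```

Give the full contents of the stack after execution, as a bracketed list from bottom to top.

[8, 8, 9]

1      -> [1]
-7     -> [1, -7]
negate -> [1, 7]
-9     -> [1, 7, -9]
-      -> [1, 16]
swap   -> [16, 1]
-      -> [15]
-3     -> [15, -3]
negate -> [15, 3]
negate -> [15, -3]
drop   -> [15]
11     -> [15, 11]
/      -> [1]
30     -> [1, 30]
swap   -> [30, 1]
/      -> [30]
-8     -> [30, -8]
-      -> [38]
drop   -> []
9      -> [9]
8      -> [9, 8]
dup    -> [9, 8, 8]
negate -> [9, 8, -8]
negate -> [9, 8, 8]
rot    -> [8, 8, 9]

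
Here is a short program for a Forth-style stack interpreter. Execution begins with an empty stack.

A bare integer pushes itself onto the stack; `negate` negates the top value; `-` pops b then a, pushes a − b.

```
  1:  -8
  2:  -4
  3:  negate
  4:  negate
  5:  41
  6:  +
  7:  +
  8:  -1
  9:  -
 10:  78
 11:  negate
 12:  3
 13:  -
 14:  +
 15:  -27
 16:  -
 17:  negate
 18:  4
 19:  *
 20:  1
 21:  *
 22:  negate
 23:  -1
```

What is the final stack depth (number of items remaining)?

-8     : [-8]
-4     : [-8, -4]
negate : [-8, 4]
negate : [-8, -4]
41     : [-8, -4, 41]
+      : [-8, 37]
+      : [29]
-1     : [29, -1]
-      : [30]
78     : [30, 78]
negate : [30, -78]
3      : [30, -78, 3]
-      : [30, -81]
+      : [-51]
-27    : [-51, -27]
-      : [-24]
negate : [24]
4      : [24, 4]
*      : [96]
1      : [96, 1]
*      : [96]
negate : [-96]
-1     : [-96, -1]

2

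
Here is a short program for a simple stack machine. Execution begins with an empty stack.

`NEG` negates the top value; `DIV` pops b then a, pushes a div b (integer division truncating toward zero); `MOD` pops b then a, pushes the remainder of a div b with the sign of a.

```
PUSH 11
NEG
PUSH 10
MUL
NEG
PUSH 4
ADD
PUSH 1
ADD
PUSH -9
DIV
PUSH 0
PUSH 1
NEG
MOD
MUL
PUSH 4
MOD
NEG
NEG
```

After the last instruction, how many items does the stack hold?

PUSH 11 → [11]
NEG     → [-11]
PUSH 10 → [-11, 10]
MUL     → [-110]
NEG     → [110]
PUSH 4  → [110, 4]
ADD     → [114]
PUSH 1  → [114, 1]
ADD     → [115]
PUSH -9 → [115, -9]
DIV     → [-12]
PUSH 0  → [-12, 0]
PUSH 1  → [-12, 0, 1]
NEG     → [-12, 0, -1]
MOD     → [-12, 0]
MUL     → [0]
PUSH 4  → [0, 4]
MOD     → [0]
NEG     → [0]
NEG     → [0]

1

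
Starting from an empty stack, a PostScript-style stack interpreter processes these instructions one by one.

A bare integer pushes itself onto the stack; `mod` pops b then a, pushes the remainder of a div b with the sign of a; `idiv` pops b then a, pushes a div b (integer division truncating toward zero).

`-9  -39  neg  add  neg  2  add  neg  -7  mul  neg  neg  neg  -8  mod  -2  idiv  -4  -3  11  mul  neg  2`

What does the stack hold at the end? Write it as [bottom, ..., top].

[-2, -4, 33, 2]

-9   → -9
-39  → -9 -39
neg  → -9 39
add  → 30
neg  → -30
2    → -30 2
add  → -28
neg  → 28
-7   → 28 -7
mul  → -196
neg  → 196
neg  → -196
neg  → 196
-8   → 196 -8
mod  → 4
-2   → 4 -2
idiv → -2
-4   → -2 -4
-3   → -2 -4 -3
11   → -2 -4 -3 11
mul  → -2 -4 -33
neg  → -2 -4 33
2    → -2 -4 33 2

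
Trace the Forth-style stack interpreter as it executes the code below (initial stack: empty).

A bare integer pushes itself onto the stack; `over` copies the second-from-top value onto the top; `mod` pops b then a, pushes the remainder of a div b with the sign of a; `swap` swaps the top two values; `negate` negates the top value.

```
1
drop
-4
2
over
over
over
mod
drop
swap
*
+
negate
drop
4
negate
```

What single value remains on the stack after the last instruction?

1      -> [1]
drop   -> []
-4     -> [-4]
2      -> [-4, 2]
over   -> [-4, 2, -4]
over   -> [-4, 2, -4, 2]
over   -> [-4, 2, -4, 2, -4]
mod    -> [-4, 2, -4, 2]
drop   -> [-4, 2, -4]
swap   -> [-4, -4, 2]
*      -> [-4, -8]
+      -> [-12]
negate -> [12]
drop   -> []
4      -> [4]
negate -> [-4]

-4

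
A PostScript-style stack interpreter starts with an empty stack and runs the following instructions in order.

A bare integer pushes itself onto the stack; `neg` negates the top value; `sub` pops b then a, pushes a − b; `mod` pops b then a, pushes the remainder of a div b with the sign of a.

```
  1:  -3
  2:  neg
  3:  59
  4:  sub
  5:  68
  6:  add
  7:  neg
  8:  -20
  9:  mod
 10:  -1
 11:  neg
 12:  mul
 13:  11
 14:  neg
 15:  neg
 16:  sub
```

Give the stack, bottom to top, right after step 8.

-3   [-3]
neg  [3]
59   [3, 59]
sub  [-56]
68   [-56, 68]
add  [12]
neg  [-12]
-20  [-12, -20]

[-12, -20]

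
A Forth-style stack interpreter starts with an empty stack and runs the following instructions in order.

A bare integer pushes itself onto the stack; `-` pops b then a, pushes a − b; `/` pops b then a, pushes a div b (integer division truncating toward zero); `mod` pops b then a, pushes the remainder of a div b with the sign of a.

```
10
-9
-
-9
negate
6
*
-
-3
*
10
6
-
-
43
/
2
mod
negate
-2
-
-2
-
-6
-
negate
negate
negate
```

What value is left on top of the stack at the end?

-10

10     -> 10
-9     -> 10 -9
-      -> 19
-9     -> 19 -9
negate -> 19 9
6      -> 19 9 6
*      -> 19 54
-      -> -35
-3     -> -35 -3
*      -> 105
10     -> 105 10
6      -> 105 10 6
-      -> 105 4
-      -> 101
43     -> 101 43
/      -> 2
2      -> 2 2
mod    -> 0
negate -> 0
-2     -> 0 -2
-      -> 2
-2     -> 2 -2
-      -> 4
-6     -> 4 -6
-      -> 10
negate -> -10
negate -> 10
negate -> -10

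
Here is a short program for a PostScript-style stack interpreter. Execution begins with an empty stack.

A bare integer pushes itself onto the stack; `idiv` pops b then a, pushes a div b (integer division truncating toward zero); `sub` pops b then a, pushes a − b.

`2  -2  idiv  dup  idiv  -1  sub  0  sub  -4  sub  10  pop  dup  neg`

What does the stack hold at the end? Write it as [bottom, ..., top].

2    → 2
-2   → 2 -2
idiv → -1
dup  → -1 -1
idiv → 1
-1   → 1 -1
sub  → 2
0    → 2 0
sub  → 2
-4   → 2 -4
sub  → 6
10   → 6 10
pop  → 6
dup  → 6 6
neg  → 6 -6

[6, -6]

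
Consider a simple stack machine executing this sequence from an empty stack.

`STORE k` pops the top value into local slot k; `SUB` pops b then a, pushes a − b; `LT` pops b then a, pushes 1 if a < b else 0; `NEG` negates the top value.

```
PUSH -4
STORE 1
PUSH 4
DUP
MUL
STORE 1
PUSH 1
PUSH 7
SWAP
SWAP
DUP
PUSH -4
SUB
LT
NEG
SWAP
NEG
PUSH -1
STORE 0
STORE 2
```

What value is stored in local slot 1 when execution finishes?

PUSH -4  -4
STORE 1  (empty)
PUSH 4   4
DUP      4 4
MUL      16
STORE 1  (empty)
PUSH 1   1
PUSH 7   1 7
SWAP     7 1
SWAP     1 7
DUP      1 7 7
PUSH -4  1 7 7 -4
SUB      1 7 11
LT       1 1
NEG      1 -1
SWAP     -1 1
NEG      -1 -1
PUSH -1  -1 -1 -1
STORE 0  -1 -1
STORE 2  -1

16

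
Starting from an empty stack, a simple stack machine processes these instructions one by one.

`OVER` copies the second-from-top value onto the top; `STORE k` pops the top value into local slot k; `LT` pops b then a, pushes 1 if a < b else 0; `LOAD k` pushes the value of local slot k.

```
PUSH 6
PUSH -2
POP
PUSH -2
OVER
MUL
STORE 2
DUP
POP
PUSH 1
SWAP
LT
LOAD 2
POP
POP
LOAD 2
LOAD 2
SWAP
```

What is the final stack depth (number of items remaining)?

PUSH 6   [6]
PUSH -2  [6, -2]
POP      [6]
PUSH -2  [6, -2]
OVER     [6, -2, 6]
MUL      [6, -12]
STORE 2  [6]
DUP      [6, 6]
POP      [6]
PUSH 1   [6, 1]
SWAP     [1, 6]
LT       [1]
LOAD 2   [1, -12]
POP      [1]
POP      []
LOAD 2   [-12]
LOAD 2   [-12, -12]
SWAP     [-12, -12]

2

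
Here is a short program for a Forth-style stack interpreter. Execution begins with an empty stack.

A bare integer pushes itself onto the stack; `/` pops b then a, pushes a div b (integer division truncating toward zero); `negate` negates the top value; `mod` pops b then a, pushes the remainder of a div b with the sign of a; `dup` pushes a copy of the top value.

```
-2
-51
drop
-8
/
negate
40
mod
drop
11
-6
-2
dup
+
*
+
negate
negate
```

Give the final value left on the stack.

35

-2      [-2]
-51     [-2, -51]
drop    [-2]
-8      [-2, -8]
/       [0]
negate  [0]
40      [0, 40]
mod     [0]
drop    []
11      [11]
-6      [11, -6]
-2      [11, -6, -2]
dup     [11, -6, -2, -2]
+       [11, -6, -4]
*       [11, 24]
+       [35]
negate  [-35]
negate  [35]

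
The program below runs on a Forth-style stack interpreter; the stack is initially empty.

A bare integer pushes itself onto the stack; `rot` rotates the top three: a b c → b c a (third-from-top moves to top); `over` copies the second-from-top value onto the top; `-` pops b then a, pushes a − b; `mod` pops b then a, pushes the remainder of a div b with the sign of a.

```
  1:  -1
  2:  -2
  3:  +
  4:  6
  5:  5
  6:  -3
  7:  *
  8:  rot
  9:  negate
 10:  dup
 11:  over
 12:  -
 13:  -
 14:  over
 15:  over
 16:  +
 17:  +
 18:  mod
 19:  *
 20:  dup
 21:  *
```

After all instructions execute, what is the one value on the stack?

1296

-1     : -1
-2     : -1 -2
+      : -3
6      : -3 6
5      : -3 6 5
-3     : -3 6 5 -3
*      : -3 6 -15
rot    : 6 -15 -3
negate : 6 -15 3
dup    : 6 -15 3 3
over   : 6 -15 3 3 3
-      : 6 -15 3 0
-      : 6 -15 3
over   : 6 -15 3 -15
over   : 6 -15 3 -15 3
+      : 6 -15 3 -12
+      : 6 -15 -9
mod    : 6 -6
*      : -36
dup    : -36 -36
*      : 1296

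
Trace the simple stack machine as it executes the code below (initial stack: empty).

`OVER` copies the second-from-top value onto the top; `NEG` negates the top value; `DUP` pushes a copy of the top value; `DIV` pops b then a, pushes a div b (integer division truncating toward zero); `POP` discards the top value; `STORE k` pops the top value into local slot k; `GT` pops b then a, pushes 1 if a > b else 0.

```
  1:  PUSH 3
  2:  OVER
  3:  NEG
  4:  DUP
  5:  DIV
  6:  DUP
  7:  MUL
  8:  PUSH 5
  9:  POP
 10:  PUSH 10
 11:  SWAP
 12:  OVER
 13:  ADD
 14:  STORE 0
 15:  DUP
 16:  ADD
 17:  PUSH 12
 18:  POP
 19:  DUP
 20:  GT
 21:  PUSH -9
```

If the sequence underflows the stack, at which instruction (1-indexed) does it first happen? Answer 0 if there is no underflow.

2

PUSH 3 -> [3]
OVER  — needs 2 operands, stack has 1 → underflow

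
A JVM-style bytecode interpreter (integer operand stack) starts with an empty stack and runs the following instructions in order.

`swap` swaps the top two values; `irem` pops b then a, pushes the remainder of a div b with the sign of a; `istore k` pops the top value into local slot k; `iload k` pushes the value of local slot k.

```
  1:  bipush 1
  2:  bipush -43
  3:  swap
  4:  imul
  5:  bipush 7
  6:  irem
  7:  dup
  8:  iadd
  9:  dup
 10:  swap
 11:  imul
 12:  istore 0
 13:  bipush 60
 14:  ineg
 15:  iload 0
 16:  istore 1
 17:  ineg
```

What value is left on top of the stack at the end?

bipush 1   -> [1]
bipush -43 -> [1, -43]
swap       -> [-43, 1]
imul       -> [-43]
bipush 7   -> [-43, 7]
irem       -> [-1]
dup        -> [-1, -1]
iadd       -> [-2]
dup        -> [-2, -2]
swap       -> [-2, -2]
imul       -> [4]
istore 0   -> []
bipush 60  -> [60]
ineg       -> [-60]
iload 0    -> [-60, 4]
istore 1   -> [-60]
ineg       -> [60]

60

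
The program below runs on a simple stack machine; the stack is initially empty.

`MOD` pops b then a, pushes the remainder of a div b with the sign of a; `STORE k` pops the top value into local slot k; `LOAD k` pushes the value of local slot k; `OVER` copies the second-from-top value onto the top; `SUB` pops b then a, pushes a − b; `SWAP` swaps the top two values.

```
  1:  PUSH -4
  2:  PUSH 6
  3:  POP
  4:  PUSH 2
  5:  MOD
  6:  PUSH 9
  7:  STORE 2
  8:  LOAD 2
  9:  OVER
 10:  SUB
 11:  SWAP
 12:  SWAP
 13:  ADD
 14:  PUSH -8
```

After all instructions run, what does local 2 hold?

PUSH -4 -> [-4]
PUSH 6  -> [-4, 6]
POP     -> [-4]
PUSH 2  -> [-4, 2]
MOD     -> [0]
PUSH 9  -> [0, 9]
STORE 2 -> [0]
LOAD 2  -> [0, 9]
OVER    -> [0, 9, 0]
SUB     -> [0, 9]
SWAP    -> [9, 0]
SWAP    -> [0, 9]
ADD     -> [9]
PUSH -8 -> [9, -8]

9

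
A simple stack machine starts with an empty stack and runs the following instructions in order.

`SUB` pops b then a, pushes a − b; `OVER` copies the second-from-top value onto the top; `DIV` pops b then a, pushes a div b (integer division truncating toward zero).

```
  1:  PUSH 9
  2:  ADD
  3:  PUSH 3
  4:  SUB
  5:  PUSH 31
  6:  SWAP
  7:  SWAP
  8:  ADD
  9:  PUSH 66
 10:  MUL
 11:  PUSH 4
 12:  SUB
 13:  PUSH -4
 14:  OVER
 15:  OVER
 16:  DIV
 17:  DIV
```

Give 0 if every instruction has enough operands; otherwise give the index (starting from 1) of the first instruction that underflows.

PUSH 9 : [9]
ADD  — needs 2 operands, stack has 1 → underflow

2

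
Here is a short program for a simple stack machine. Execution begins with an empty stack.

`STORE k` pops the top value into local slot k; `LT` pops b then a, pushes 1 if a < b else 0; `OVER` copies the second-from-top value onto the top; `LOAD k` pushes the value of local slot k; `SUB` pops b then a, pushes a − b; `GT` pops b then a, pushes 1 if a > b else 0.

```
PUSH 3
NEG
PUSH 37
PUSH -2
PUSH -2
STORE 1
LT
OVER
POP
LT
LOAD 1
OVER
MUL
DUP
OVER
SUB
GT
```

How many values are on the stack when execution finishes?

2

PUSH 3  : 3
NEG     : -3
PUSH 37 : -3 37
PUSH -2 : -3 37 -2
PUSH -2 : -3 37 -2 -2
STORE 1 : -3 37 -2
LT      : -3 0
OVER    : -3 0 -3
POP     : -3 0
LT      : 1
LOAD 1  : 1 -2
OVER    : 1 -2 1
MUL     : 1 -2
DUP     : 1 -2 -2
OVER    : 1 -2 -2 -2
SUB     : 1 -2 0
GT      : 1 0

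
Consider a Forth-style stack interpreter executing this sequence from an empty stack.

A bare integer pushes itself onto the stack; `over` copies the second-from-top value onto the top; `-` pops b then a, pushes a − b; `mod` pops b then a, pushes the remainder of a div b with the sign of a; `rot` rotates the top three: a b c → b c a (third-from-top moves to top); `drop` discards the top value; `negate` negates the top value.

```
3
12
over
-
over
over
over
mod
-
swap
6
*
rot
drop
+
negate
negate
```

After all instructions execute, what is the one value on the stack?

57

3       [3]
12      [3, 12]
over    [3, 12, 3]
-       [3, 9]
over    [3, 9, 3]
over    [3, 9, 3, 9]
over    [3, 9, 3, 9, 3]
mod     [3, 9, 3, 0]
-       [3, 9, 3]
swap    [3, 3, 9]
6       [3, 3, 9, 6]
*       [3, 3, 54]
rot     [3, 54, 3]
drop    [3, 54]
+       [57]
negate  [-57]
negate  [57]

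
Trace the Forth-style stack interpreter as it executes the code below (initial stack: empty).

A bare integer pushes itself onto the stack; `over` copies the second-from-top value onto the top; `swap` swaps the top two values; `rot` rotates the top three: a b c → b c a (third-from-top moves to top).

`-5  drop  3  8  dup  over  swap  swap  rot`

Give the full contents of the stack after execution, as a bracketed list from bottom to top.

[3, 8, 8, 8]

-5    [-5]
drop  []
3     [3]
8     [3, 8]
dup   [3, 8, 8]
over  [3, 8, 8, 8]
swap  [3, 8, 8, 8]
swap  [3, 8, 8, 8]
rot   [3, 8, 8, 8]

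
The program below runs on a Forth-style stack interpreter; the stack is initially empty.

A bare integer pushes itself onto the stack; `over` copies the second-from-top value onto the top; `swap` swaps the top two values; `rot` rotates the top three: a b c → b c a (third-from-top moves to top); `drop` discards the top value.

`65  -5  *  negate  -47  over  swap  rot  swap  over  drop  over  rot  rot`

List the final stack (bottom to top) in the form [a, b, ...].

65     : [65]
-5     : [65, -5]
*      : [-325]
negate : [325]
-47    : [325, -47]
over   : [325, -47, 325]
swap   : [325, 325, -47]
rot    : [325, -47, 325]
swap   : [325, 325, -47]
over   : [325, 325, -47, 325]
drop   : [325, 325, -47]
over   : [325, 325, -47, 325]
rot    : [325, -47, 325, 325]
rot    : [325, 325, 325, -47]

[325, 325, 325, -47]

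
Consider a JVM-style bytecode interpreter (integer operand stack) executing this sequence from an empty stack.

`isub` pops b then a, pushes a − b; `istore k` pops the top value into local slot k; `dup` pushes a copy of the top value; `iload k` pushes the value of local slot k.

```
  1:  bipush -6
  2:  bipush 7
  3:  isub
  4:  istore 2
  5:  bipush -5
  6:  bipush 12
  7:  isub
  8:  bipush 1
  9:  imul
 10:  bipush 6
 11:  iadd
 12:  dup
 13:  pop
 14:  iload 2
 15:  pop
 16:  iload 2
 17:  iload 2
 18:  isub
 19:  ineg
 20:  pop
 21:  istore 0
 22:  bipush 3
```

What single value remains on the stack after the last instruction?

3

bipush -6  [-6]
bipush 7   [-6, 7]
isub       [-13]
istore 2   []
bipush -5  [-5]
bipush 12  [-5, 12]
isub       [-17]
bipush 1   [-17, 1]
imul       [-17]
bipush 6   [-17, 6]
iadd       [-11]
dup        [-11, -11]
pop        [-11]
iload 2    [-11, -13]
pop        [-11]
iload 2    [-11, -13]
iload 2    [-11, -13, -13]
isub       [-11, 0]
ineg       [-11, 0]
pop        [-11]
istore 0   []
bipush 3   [3]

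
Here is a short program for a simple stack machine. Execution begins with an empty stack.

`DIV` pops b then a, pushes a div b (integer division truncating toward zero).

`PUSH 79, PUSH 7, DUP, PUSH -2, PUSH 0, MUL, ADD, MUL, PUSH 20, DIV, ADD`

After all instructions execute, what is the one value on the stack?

PUSH 79 -> 79
PUSH 7  -> 79 7
DUP     -> 79 7 7
PUSH -2 -> 79 7 7 -2
PUSH 0  -> 79 7 7 -2 0
MUL     -> 79 7 7 0
ADD     -> 79 7 7
MUL     -> 79 49
PUSH 20 -> 79 49 20
DIV     -> 79 2
ADD     -> 81

81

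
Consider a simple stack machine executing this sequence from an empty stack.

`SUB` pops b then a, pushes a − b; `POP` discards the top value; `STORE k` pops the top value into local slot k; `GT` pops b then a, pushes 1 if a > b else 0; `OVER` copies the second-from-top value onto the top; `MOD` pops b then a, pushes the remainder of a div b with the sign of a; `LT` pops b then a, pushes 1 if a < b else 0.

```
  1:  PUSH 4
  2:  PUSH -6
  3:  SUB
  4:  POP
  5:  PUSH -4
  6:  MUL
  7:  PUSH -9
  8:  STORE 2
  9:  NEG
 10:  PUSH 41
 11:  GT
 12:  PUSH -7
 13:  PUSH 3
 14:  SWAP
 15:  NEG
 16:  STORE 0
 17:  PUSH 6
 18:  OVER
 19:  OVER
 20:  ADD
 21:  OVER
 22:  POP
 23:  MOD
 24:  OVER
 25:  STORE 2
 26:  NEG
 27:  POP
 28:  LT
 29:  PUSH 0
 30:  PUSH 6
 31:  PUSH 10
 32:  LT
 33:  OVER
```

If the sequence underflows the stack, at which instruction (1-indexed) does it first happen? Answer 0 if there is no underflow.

6

PUSH 4  : 4
PUSH -6 : 4 -6
SUB     : 10
POP     : (empty)
PUSH -4 : -4
MUL  — needs 2 operands, stack has 1 → underflow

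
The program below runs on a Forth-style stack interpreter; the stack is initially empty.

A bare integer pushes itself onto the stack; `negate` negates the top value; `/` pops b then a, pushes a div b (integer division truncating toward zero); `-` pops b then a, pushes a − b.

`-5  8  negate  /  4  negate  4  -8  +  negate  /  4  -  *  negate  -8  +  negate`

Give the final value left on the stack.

-5     -> [-5]
8      -> [-5, 8]
negate -> [-5, -8]
/      -> [0]
4      -> [0, 4]
negate -> [0, -4]
4      -> [0, -4, 4]
-8     -> [0, -4, 4, -8]
+      -> [0, -4, -4]
negate -> [0, -4, 4]
/      -> [0, -1]
4      -> [0, -1, 4]
-      -> [0, -5]
*      -> [0]
negate -> [0]
-8     -> [0, -8]
+      -> [-8]
negate -> [8]

8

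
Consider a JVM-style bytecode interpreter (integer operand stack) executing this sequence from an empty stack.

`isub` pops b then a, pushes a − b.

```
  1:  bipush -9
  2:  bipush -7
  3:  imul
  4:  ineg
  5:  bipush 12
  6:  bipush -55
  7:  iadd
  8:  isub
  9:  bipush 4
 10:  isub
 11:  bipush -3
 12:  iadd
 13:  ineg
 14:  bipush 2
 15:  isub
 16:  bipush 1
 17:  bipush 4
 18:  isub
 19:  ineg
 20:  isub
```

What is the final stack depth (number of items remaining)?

1

bipush -9  → -9
bipush -7  → -9 -7
imul       → 63
ineg       → -63
bipush 12  → -63 12
bipush -55 → -63 12 -55
iadd       → -63 -43
isub       → -20
bipush 4   → -20 4
isub       → -24
bipush -3  → -24 -3
iadd       → -27
ineg       → 27
bipush 2   → 27 2
isub       → 25
bipush 1   → 25 1
bipush 4   → 25 1 4
isub       → 25 -3
ineg       → 25 3
isub       → 22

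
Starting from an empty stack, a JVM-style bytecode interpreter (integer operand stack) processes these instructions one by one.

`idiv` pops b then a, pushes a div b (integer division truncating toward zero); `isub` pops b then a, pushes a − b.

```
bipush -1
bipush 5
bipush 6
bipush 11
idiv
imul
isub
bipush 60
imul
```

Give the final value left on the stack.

-60

bipush -1 → [-1]
bipush 5  → [-1, 5]
bipush 6  → [-1, 5, 6]
bipush 11 → [-1, 5, 6, 11]
idiv      → [-1, 5, 0]
imul      → [-1, 0]
isub      → [-1]
bipush 60 → [-1, 60]
imul      → [-60]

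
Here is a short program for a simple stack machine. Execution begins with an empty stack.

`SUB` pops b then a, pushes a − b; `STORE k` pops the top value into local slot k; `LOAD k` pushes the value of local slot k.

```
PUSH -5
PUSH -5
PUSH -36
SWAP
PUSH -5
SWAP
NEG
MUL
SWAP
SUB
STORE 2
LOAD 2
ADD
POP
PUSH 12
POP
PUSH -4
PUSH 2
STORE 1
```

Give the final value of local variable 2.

11

PUSH -5  -> [-5]
PUSH -5  -> [-5, -5]
PUSH -36 -> [-5, -5, -36]
SWAP     -> [-5, -36, -5]
PUSH -5  -> [-5, -36, -5, -5]
SWAP     -> [-5, -36, -5, -5]
NEG      -> [-5, -36, -5, 5]
MUL      -> [-5, -36, -25]
SWAP     -> [-5, -25, -36]
SUB      -> [-5, 11]
STORE 2  -> [-5]
LOAD 2   -> [-5, 11]
ADD      -> [6]
POP      -> []
PUSH 12  -> [12]
POP      -> []
PUSH -4  -> [-4]
PUSH 2   -> [-4, 2]
STORE 1  -> [-4]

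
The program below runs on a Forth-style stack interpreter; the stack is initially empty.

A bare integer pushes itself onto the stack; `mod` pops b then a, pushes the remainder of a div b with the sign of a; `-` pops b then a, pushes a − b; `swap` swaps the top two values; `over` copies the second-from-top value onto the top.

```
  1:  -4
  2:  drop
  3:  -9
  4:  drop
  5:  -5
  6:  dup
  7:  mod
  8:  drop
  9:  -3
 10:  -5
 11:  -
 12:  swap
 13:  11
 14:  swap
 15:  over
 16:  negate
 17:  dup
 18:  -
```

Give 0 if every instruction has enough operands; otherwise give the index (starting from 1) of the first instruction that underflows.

-4   : -4
drop : (empty)
-9   : -9
drop : (empty)
-5   : -5
dup  : -5 -5
mod  : 0
drop : (empty)
-3   : -3
-5   : -3 -5
-    : 2
swap  — needs 2 operands, stack has 1 → underflow

12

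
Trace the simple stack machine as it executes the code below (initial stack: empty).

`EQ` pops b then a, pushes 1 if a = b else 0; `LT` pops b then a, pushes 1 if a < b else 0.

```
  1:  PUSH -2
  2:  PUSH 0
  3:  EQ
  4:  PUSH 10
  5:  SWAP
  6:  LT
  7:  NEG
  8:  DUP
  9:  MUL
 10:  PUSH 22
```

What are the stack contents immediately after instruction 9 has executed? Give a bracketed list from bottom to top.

[0]

PUSH -2 : -2
PUSH 0  : -2 0
EQ      : 0
PUSH 10 : 0 10
SWAP    : 10 0
LT      : 0
NEG     : 0
DUP     : 0 0
MUL     : 0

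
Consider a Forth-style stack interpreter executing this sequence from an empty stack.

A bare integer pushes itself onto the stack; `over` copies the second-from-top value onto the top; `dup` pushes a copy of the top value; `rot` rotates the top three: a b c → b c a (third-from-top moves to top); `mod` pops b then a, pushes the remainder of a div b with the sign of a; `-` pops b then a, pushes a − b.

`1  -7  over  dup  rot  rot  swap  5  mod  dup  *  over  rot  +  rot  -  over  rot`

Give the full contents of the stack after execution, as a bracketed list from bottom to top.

[1, 1, 4, 4]

1    : 1
-7   : 1 -7
over : 1 -7 1
dup  : 1 -7 1 1
rot  : 1 1 1 -7
rot  : 1 1 -7 1
swap : 1 1 1 -7
5    : 1 1 1 -7 5
mod  : 1 1 1 -2
dup  : 1 1 1 -2 -2
*    : 1 1 1 4
over : 1 1 1 4 1
rot  : 1 1 4 1 1
+    : 1 1 4 2
rot  : 1 4 2 1
-    : 1 4 1
over : 1 4 1 4
rot  : 1 1 4 4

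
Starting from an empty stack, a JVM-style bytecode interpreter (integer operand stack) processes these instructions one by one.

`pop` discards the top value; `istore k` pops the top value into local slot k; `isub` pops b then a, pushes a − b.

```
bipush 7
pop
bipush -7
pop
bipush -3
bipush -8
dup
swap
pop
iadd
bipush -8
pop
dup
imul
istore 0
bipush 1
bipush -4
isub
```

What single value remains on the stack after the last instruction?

5

bipush 7   [7]
pop        []
bipush -7  [-7]
pop        []
bipush -3  [-3]
bipush -8  [-3, -8]
dup        [-3, -8, -8]
swap       [-3, -8, -8]
pop        [-3, -8]
iadd       [-11]
bipush -8  [-11, -8]
pop        [-11]
dup        [-11, -11]
imul       [121]
istore 0   []
bipush 1   [1]
bipush -4  [1, -4]
isub       [5]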